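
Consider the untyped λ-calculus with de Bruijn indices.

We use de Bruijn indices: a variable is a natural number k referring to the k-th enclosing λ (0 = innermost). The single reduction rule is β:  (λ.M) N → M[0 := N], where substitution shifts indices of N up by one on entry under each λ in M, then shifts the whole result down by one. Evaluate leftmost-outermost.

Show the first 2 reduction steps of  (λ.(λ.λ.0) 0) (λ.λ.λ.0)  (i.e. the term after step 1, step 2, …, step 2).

Answer: after 2 steps: λ.0

Working:
  start: (λ.(λ.λ.0) 0) (λ.λ.λ.0)
  →1  (λ.λ.0) (λ.λ.λ.0)
  →2  λ.0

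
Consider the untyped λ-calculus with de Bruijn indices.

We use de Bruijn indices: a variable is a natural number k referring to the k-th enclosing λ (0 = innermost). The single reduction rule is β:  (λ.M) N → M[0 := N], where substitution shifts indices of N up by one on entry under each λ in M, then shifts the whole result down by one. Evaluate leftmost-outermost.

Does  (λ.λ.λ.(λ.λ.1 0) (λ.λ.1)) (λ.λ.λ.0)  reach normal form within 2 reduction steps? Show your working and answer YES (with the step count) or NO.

Answer: NO — after 2 steps the term is λ.λ.λ.(λ.λ.1) 0, not yet normal

Reduction:
  start: (λ.λ.λ.(λ.λ.1 0) (λ.λ.1)) (λ.λ.λ.0)
  step 1: λ.λ.(λ.λ.1 0) (λ.λ.1)
  step 2: λ.λ.λ.(λ.λ.1) 0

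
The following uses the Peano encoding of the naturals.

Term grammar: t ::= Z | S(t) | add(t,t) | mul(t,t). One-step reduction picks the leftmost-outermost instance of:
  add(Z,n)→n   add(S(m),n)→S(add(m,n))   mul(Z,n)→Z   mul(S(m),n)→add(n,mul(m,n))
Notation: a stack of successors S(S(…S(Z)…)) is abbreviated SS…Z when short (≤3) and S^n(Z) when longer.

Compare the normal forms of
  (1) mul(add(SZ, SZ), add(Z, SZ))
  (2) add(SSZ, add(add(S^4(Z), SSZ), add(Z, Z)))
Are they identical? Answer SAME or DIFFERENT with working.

Term A:
  start: mul(add(SZ, SZ), add(Z, SZ))
  →1  mul(S(add(Z, SZ)), add(Z, SZ))
  →2  add(add(Z, SZ), mul(add(Z, SZ), add(Z, SZ)))
  →3  add(SZ, mul(add(Z, SZ), add(Z, SZ)))
  →4  S(add(Z, mul(add(Z, SZ), add(Z, SZ))))
  →5  S(mul(add(Z, SZ), add(Z, SZ)))
  →6  S(mul(SZ, add(Z, SZ)))
  →7  S(add(add(Z, SZ), mul(Z, add(Z, SZ))))
  →8  S(add(SZ, mul(Z, add(Z, SZ))))
  →9  S(S(add(Z, mul(Z, add(Z, SZ)))))
  →10  S(S(mul(Z, add(Z, SZ))))
  →11  SSZ

Term B:
  start: add(SSZ, add(add(S^4(Z), SSZ), add(Z, Z)))
  →1  S(add(SZ, add(add(S^4(Z), SSZ), add(Z, Z))))
  →2  S(S(add(Z, add(add(S^4(Z), SSZ), add(Z, Z)))))
  →3  S(S(add(add(S^4(Z), SSZ), add(Z, Z))))
  →4  S(S(add(S(add(SSSZ, SSZ)), add(Z, Z))))
  →5  S(S(S(add(add(SSSZ, SSZ), add(Z, Z)))))
  →6  S(S(S(add(S(add(SSZ, SSZ)), add(Z, Z)))))
  →7  S(S(S(S(add(add(SSZ, SSZ), add(Z, Z))))))
  →8  S(S(S(S(add(S(add(SZ, SSZ)), add(Z, Z))))))
  →9  S(S(S(S(S(add(add(SZ, SSZ), add(Z, Z)))))))
  →10  S(S(S(S(S(add(S(add(Z, SSZ)), add(Z, Z)))))))
  →11  S(S(S(S(S(S(add(add(Z, SSZ), add(Z, Z))))))))
  →12  S(S(S(S(S(S(add(SSZ, add(Z, Z))))))))
  →13  S(S(S(S(S(S(S(add(SZ, add(Z, Z)))))))))
  →14  S(S(S(S(S(S(S(S(add(Z, add(Z, Z))))))))))
  →15  S(S(S(S(S(S(S(S(add(Z, Z)))))))))
  →16  S^8(Z)

Answer: DIFFERENT — A ⇓ SSZ, B ⇓ S^8(Z)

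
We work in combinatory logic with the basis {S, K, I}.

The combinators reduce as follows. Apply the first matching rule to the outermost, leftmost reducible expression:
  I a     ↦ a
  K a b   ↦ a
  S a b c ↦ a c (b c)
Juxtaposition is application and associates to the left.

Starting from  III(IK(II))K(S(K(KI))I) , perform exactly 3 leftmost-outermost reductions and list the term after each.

  start: III(IK(II))K(S(K(KI))I)
  →1  II(IK(II))K(S(K(KI))I)
  →2  I(IK(II))K(S(K(KI))I)
  →3  IK(II)K(S(K(KI))I)

Answer: after 3 steps: IK(II)K(S(K(KI))I)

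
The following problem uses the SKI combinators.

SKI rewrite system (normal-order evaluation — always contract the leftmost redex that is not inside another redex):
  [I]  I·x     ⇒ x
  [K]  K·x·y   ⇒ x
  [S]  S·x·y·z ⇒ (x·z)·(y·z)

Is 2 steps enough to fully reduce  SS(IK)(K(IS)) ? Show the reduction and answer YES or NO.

  start: SS(IK)(K(IS))
  step 1: S(K(IS))(IK(K(IS)))
  step 2: S(KS)(IK(K(IS)))

Answer: NO — after 2 steps the term is S(KS)(IK(K(IS))), not yet normal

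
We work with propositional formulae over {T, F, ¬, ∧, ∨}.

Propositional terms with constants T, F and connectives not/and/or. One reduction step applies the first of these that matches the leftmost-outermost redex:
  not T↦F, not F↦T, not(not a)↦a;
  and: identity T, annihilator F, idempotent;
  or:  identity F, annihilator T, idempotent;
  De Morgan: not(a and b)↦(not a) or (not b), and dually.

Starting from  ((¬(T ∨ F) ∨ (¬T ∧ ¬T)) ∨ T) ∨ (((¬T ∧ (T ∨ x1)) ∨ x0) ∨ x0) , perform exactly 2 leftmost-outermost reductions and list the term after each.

  start: ((¬(T ∨ F) ∨ (¬T ∧ ¬T)) ∨ T) ∨ (((¬T ∧ (T ∨ x1)) ∨ x0) ∨ x0)
  step 1: T ∨ (((¬T ∧ (T ∨ x1)) ∨ x0) ∨ x0)
  step 2: T

Answer: after 2 steps: T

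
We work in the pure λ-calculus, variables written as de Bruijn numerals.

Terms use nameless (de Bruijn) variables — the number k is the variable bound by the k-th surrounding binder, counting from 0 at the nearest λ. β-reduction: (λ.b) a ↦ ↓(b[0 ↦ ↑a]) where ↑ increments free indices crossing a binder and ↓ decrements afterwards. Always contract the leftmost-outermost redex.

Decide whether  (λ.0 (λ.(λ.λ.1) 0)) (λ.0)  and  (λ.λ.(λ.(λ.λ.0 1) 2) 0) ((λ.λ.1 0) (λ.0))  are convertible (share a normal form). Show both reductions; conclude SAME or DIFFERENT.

Term A:
  start: (λ.0 (λ.(λ.λ.1) 0)) (λ.0)
  →1  (λ.0) (λ.(λ.λ.1) 0)
  →2  λ.(λ.λ.1) 0
  →3  λ.λ.1

Term B:
  start: (λ.λ.(λ.(λ.λ.0 1) 2) 0) ((λ.λ.1 0) (λ.0))
  →1  λ.(λ.(λ.λ.0 1) ((λ.λ.1 0) (λ.0))) 0
  →2  λ.(λ.λ.0 1) ((λ.λ.1 0) (λ.0))
  →3  λ.λ.0 ((λ.λ.1 0) (λ.0))
  →4  λ.λ.0 (λ.(λ.0) 0)
  →5  λ.λ.0 (λ.0)

Answer: DIFFERENT — A ⇓ λ.λ.1, B ⇓ λ.λ.0 (λ.0)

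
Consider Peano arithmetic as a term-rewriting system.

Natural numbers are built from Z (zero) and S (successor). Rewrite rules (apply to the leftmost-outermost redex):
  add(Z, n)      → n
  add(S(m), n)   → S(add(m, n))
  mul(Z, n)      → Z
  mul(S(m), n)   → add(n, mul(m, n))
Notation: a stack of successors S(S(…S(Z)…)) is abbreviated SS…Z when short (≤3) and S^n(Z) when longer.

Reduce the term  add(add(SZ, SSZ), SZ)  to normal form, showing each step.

Answer: normal form = S^4(Z)  (in 6 steps)

Derivation:
  start: add(add(SZ, SSZ), SZ)
  [1] add(S(add(Z, SSZ)), SZ)
  [2] S(add(add(Z, SSZ), SZ))
  [3] S(add(SSZ, SZ))
  [4] S(S(add(SZ, SZ)))
  [5] S(S(S(add(Z, SZ))))
  [6] S^4(Z)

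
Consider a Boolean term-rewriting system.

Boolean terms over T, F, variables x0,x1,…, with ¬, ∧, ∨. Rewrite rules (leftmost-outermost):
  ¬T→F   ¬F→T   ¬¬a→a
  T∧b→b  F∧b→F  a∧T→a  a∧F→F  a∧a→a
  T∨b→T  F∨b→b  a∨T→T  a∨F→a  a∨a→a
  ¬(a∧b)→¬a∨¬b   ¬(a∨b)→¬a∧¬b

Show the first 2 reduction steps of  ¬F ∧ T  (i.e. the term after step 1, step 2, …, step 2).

Answer: after 2 steps: T

Reduction:
  start: ¬F ∧ T
  [1] ¬F
  [2] T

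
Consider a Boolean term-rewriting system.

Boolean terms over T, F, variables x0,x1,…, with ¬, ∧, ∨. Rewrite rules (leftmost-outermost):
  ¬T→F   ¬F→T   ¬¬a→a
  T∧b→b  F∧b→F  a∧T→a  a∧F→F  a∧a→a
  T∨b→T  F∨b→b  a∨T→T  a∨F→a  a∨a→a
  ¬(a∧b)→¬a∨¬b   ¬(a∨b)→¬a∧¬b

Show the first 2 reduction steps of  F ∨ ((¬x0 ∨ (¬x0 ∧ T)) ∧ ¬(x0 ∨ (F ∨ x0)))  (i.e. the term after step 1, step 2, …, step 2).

  start: F ∨ ((¬x0 ∨ (¬x0 ∧ T)) ∧ ¬(x0 ∨ (F ∨ x0)))
  [1] (¬x0 ∨ (¬x0 ∧ T)) ∧ ¬(x0 ∨ (F ∨ x0))
  [2] (¬x0 ∨ ¬x0) ∧ ¬(x0 ∨ (F ∨ x0))

Answer: after 2 steps: (¬x0 ∨ ¬x0) ∧ ¬(x0 ∨ (F ∨ x0))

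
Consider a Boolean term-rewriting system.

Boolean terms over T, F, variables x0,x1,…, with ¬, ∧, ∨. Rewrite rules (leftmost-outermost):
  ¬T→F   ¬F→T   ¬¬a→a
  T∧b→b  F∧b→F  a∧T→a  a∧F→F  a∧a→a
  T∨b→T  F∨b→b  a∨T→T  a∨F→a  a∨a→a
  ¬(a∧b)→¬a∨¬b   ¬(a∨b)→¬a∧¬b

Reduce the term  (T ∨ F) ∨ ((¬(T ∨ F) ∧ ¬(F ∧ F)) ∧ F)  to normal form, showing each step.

  start: (T ∨ F) ∨ ((¬(T ∨ F) ∧ ¬(F ∧ F)) ∧ F)
  step 1: T ∨ ((¬(T ∨ F) ∧ ¬(F ∧ F)) ∧ F)
  step 2: T

Answer: normal form = T  (in 2 steps)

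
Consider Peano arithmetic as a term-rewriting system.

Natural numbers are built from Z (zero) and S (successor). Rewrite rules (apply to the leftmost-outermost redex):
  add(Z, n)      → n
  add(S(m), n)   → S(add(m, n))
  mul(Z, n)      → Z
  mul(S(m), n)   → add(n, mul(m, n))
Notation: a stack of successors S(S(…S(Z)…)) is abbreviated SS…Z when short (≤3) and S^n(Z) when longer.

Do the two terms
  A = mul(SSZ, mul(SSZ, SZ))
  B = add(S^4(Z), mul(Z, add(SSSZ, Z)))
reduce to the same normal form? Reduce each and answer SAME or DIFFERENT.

Answer: SAME — A ⇓ S^4(Z), B ⇓ S^4(Z)

Reduction:
Term A:
  start: mul(SSZ, mul(SSZ, SZ))
  [1] add(mul(SSZ, SZ), mul(SZ, mul(SSZ, SZ)))
  [2] add(add(SZ, mul(SZ, SZ)), mul(SZ, mul(SSZ, SZ)))
  [3] add(S(add(Z, mul(SZ, SZ))), mul(SZ, mul(SSZ, SZ)))
  [4] S(add(add(Z, mul(SZ, SZ)), mul(SZ, mul(SSZ, SZ))))
  [5] S(add(mul(SZ, SZ), mul(SZ, mul(SSZ, SZ))))
  [6] S(add(add(SZ, mul(Z, SZ)), mul(SZ, mul(SSZ, SZ))))
  [7] S(add(S(add(Z, mul(Z, SZ))), mul(SZ, mul(SSZ, SZ))))
  [8] S(S(add(add(Z, mul(Z, SZ)), mul(SZ, mul(SSZ, SZ)))))
  [9] S(S(add(mul(Z, SZ), mul(SZ, mul(SSZ, SZ)))))
  [10] S(S(add(Z, mul(SZ, mul(SSZ, SZ)))))
  [11] S(S(mul(SZ, mul(SSZ, SZ))))
  [12] S(S(add(mul(SSZ, SZ), mul(Z, mul(SSZ, SZ)))))
  [13] S(S(add(add(SZ, mul(SZ, SZ)), mul(Z, mul(SSZ, SZ)))))
  [14] S(S(add(S(add(Z, mul(SZ, SZ))), mul(Z, mul(SSZ, SZ)))))
  [15] S(S(S(add(add(Z, mul(SZ, SZ)), mul(Z, mul(SSZ, SZ))))))
  [16] S(S(S(add(mul(SZ, SZ), mul(Z, mul(SSZ, SZ))))))
  [17] S(S(S(add(add(SZ, mul(Z, SZ)), mul(Z, mul(SSZ, SZ))))))
  [18] S(S(S(add(S(add(Z, mul(Z, SZ))), mul(Z, mul(SSZ, SZ))))))
  [19] S(S(S(S(add(add(Z, mul(Z, SZ)), mul(Z, mul(SSZ, SZ)))))))
  [20] S(S(S(S(add(mul(Z, SZ), mul(Z, mul(SSZ, SZ)))))))
  [21] S(S(S(S(add(Z, mul(Z, mul(SSZ, SZ)))))))
  [22] S(S(S(S(mul(Z, mul(SSZ, SZ))))))
  [23] S^4(Z)

Term B:
  start: add(S^4(Z), mul(Z, add(SSSZ, Z)))
  [1] S(add(SSSZ, mul(Z, add(SSSZ, Z))))
  [2] S(S(add(SSZ, mul(Z, add(SSSZ, Z)))))
  [3] S(S(S(add(SZ, mul(Z, add(SSSZ, Z))))))
  [4] S(S(S(S(add(Z, mul(Z, add(SSSZ, Z)))))))
  [5] S(S(S(S(mul(Z, add(SSSZ, Z))))))
  [6] S^4(Z)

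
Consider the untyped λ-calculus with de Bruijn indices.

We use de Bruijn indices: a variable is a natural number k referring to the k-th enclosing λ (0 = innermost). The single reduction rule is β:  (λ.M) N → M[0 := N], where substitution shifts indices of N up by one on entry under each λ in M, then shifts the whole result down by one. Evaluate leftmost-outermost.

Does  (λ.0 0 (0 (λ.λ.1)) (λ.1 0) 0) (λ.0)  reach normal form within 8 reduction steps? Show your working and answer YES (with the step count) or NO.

Answer: YES — reaches normal form λ.0 in 7 ≤ 8 steps

Reduction:
  start: (λ.0 0 (0 (λ.λ.1)) (λ.1 0) 0) (λ.0)
  →1  (λ.0) (λ.0) ((λ.0) (λ.λ.1)) (λ.(λ.0) 0) (λ.0)
  →2  (λ.0) ((λ.0) (λ.λ.1)) (λ.(λ.0) 0) (λ.0)
  →3  (λ.0) (λ.λ.1) (λ.(λ.0) 0) (λ.0)
  →4  (λ.λ.1) (λ.(λ.0) 0) (λ.0)
  →5  (λ.λ.(λ.0) 0) (λ.0)
  →6  λ.(λ.0) 0
  →7  λ.0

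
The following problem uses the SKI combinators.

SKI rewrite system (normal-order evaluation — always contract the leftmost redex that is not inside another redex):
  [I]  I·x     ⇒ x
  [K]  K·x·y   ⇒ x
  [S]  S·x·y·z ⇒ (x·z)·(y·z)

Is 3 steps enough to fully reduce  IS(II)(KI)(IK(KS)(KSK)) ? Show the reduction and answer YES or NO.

Answer: NO — after 3 steps the term is I(IK(KS)(KSK))(KI(IK(KS)(KSK))), not yet normal

Reduction:
  start: IS(II)(KI)(IK(KS)(KSK))
  [1] S(II)(KI)(IK(KS)(KSK))
  [2] II(IK(KS)(KSK))(KI(IK(KS)(KSK)))
  [3] I(IK(KS)(KSK))(KI(IK(KS)(KSK)))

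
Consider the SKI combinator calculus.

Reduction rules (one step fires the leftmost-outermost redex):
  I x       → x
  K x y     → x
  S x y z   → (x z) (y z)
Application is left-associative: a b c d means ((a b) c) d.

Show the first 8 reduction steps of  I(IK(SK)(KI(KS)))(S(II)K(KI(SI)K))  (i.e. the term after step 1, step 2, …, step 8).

Answer: after 8 steps: SK(K(K(KI(SI)K)))

Reduction:
  start: I(IK(SK)(KI(KS)))(S(II)K(KI(SI)K))
  [1] IK(SK)(KI(KS))(S(II)K(KI(SI)K))
  [2] K(SK)(KI(KS))(S(II)K(KI(SI)K))
  [3] SK(S(II)K(KI(SI)K))
  [4] SK(II(KI(SI)K)(K(KI(SI)K)))
  [5] SK(I(KI(SI)K)(K(KI(SI)K)))
  [6] SK(KI(SI)K(K(KI(SI)K)))
  [7] SK(IK(K(KI(SI)K)))
  [8] SK(K(K(KI(SI)K)))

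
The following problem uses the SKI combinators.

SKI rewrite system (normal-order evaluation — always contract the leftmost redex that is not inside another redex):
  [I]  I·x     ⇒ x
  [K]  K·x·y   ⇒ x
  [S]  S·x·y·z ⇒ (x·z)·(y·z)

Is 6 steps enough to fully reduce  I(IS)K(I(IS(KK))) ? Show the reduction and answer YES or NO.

Answer: YES — reaches normal form SK(S(KK)) in 4 ≤ 6 steps

Derivation:
  start: I(IS)K(I(IS(KK)))
  step 1: ISK(I(IS(KK)))
  step 2: SK(I(IS(KK)))
  step 3: SK(IS(KK))
  step 4: SK(S(KK))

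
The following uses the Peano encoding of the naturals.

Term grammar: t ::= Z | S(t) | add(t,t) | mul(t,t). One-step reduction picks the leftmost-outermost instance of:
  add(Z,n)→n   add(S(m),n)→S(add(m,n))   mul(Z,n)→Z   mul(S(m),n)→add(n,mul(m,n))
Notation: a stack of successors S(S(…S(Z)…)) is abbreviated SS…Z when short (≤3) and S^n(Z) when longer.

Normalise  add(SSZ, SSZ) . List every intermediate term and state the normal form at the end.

  start: add(SSZ, SSZ)
  [1] S(add(SZ, SSZ))
  [2] S(S(add(Z, SSZ)))
  [3] S^4(Z)

Answer: normal form = S^4(Z)  (in 3 steps)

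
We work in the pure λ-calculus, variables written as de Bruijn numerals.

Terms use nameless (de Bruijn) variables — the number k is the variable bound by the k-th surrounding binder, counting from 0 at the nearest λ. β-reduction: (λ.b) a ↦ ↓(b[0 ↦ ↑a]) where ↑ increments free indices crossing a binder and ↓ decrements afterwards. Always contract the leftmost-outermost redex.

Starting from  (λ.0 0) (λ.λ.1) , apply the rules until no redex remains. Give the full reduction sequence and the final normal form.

Answer: normal form = λ.λ.λ.1  (in 2 steps)

Reduction:
  start: (λ.0 0) (λ.λ.1)
  [1] (λ.λ.1) (λ.λ.1)
  [2] λ.λ.λ.1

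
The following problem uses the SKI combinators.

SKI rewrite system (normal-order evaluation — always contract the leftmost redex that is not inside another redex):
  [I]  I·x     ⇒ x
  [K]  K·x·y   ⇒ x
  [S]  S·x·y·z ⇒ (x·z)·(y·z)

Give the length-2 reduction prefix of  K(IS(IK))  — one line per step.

Answer: after 2 steps: K(SK)

Working:
  start: K(IS(IK))
  [1] K(S(IK))
  [2] K(SK)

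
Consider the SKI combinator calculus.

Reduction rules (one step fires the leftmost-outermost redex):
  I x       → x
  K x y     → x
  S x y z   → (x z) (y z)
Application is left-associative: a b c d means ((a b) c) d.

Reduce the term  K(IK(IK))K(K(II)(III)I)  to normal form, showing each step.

  start: K(IK(IK))K(K(II)(III)I)
  →1  IK(IK)(K(II)(III)I)
  →2  K(IK)(K(II)(III)I)
  →3  IK
  →4  K

Answer: normal form = K  (in 4 steps)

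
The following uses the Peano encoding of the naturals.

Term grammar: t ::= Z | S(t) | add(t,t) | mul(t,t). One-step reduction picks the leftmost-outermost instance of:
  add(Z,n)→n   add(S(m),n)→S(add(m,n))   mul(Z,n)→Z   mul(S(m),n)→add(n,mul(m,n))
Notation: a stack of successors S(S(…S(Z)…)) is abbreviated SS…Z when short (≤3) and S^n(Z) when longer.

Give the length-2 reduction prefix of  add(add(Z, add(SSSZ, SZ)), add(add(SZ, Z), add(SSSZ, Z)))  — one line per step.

  start: add(add(Z, add(SSSZ, SZ)), add(add(SZ, Z), add(SSSZ, Z)))
  step 1: add(add(SSSZ, SZ), add(add(SZ, Z), add(SSSZ, Z)))
  step 2: add(S(add(SSZ, SZ)), add(add(SZ, Z), add(SSSZ, Z)))

Answer: after 2 steps: add(S(add(SSZ, SZ)), add(add(SZ, Z), add(SSSZ, Z)))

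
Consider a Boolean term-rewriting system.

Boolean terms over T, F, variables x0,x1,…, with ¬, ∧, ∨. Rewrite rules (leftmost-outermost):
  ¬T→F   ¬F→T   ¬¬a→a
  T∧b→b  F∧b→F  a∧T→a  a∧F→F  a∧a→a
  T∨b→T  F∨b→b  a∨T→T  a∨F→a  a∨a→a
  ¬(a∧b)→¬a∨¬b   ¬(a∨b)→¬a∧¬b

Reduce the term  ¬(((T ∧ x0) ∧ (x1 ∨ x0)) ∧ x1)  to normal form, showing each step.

  start: ¬(((T ∧ x0) ∧ (x1 ∨ x0)) ∧ x1)
  step 1: ¬((T ∧ x0) ∧ (x1 ∨ x0)) ∨ ¬x1
  step 2: (¬(T ∧ x0) ∨ ¬(x1 ∨ x0)) ∨ ¬x1
  step 3: ((¬T ∨ ¬x0) ∨ ¬(x1 ∨ x0)) ∨ ¬x1
  step 4: ((F ∨ ¬x0) ∨ ¬(x1 ∨ x0)) ∨ ¬x1
  step 5: (¬x0 ∨ ¬(x1 ∨ x0)) ∨ ¬x1
  step 6: (¬x0 ∨ (¬x1 ∧ ¬x0)) ∨ ¬x1

Answer: normal form = (¬x0 ∨ (¬x1 ∧ ¬x0)) ∨ ¬x1  (in 6 steps)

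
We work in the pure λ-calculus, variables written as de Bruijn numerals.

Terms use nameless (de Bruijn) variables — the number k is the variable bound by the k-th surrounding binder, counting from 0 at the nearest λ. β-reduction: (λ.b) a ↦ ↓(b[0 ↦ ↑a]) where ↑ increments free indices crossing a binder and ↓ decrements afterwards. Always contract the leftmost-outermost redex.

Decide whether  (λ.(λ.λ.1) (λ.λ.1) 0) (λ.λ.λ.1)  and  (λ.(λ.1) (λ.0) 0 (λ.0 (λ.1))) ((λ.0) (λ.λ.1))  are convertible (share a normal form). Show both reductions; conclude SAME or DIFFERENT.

Answer: SAME — A ⇓ λ.λ.1, B ⇓ λ.λ.1

Derivation:
Term A:
  start: (λ.(λ.λ.1) (λ.λ.1) 0) (λ.λ.λ.1)
  →1  (λ.λ.1) (λ.λ.1) (λ.λ.λ.1)
  →2  (λ.λ.λ.1) (λ.λ.λ.1)
  →3  λ.λ.1

Term B:
  start: (λ.(λ.1) (λ.0) 0 (λ.0 (λ.1))) ((λ.0) (λ.λ.1))
  →1  (λ.(λ.0) (λ.λ.1)) (λ.0) ((λ.0) (λ.λ.1)) (λ.0 (λ.1))
  →2  (λ.0) (λ.λ.1) ((λ.0) (λ.λ.1)) (λ.0 (λ.1))
  →3  (λ.λ.1) ((λ.0) (λ.λ.1)) (λ.0 (λ.1))
  →4  (λ.(λ.0) (λ.λ.1)) (λ.0 (λ.1))
  →5  (λ.0) (λ.λ.1)
  →6  λ.λ.1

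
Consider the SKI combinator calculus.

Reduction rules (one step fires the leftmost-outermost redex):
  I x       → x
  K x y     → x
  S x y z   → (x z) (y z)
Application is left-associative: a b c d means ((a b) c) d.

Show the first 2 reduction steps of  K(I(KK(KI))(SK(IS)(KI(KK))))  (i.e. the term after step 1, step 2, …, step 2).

Answer: after 2 steps: K(K(SK(IS)(KI(KK))))

Derivation:
  start: K(I(KK(KI))(SK(IS)(KI(KK))))
  →1  K(KK(KI)(SK(IS)(KI(KK))))
  →2  K(K(SK(IS)(KI(KK))))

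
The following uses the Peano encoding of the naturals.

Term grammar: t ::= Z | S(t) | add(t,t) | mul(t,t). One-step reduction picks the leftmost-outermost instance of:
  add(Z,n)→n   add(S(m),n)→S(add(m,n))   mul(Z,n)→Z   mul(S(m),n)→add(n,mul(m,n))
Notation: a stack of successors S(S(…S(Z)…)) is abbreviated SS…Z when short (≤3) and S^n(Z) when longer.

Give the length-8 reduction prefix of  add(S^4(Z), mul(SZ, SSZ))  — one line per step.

  start: add(S^4(Z), mul(SZ, SSZ))
  [1] S(add(SSSZ, mul(SZ, SSZ)))
  [2] S(S(add(SSZ, mul(SZ, SSZ))))
  [3] S(S(S(add(SZ, mul(SZ, SSZ)))))
  [4] S(S(S(S(add(Z, mul(SZ, SSZ))))))
  [5] S(S(S(S(mul(SZ, SSZ)))))
  [6] S(S(S(S(add(SSZ, mul(Z, SSZ))))))
  [7] S(S(S(S(S(add(SZ, mul(Z, SSZ)))))))
  [8] S(S(S(S(S(S(add(Z, mul(Z, SSZ))))))))

Answer: after 8 steps: S(S(S(S(S(S(add(Z, mul(Z, SSZ))))))))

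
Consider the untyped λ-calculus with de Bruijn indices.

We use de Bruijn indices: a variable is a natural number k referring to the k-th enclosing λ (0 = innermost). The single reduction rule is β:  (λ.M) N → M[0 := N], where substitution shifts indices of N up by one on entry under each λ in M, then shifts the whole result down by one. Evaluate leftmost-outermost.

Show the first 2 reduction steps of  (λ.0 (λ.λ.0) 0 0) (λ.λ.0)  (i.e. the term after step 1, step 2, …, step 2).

Answer: after 2 steps: (λ.0) (λ.λ.0) (λ.λ.0)

Reduction:
  start: (λ.0 (λ.λ.0) 0 0) (λ.λ.0)
  step 1: (λ.λ.0) (λ.λ.0) (λ.λ.0) (λ.λ.0)
  step 2: (λ.0) (λ.λ.0) (λ.λ.0)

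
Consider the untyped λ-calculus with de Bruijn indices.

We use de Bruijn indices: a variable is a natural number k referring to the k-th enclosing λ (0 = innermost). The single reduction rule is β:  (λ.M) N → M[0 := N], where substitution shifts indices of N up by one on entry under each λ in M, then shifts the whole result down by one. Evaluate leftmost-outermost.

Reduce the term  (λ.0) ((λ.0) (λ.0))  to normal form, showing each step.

Answer: normal form = λ.0  (in 2 steps)

Reduction:
  start: (λ.0) ((λ.0) (λ.0))
  →1  (λ.0) (λ.0)
  →2  λ.0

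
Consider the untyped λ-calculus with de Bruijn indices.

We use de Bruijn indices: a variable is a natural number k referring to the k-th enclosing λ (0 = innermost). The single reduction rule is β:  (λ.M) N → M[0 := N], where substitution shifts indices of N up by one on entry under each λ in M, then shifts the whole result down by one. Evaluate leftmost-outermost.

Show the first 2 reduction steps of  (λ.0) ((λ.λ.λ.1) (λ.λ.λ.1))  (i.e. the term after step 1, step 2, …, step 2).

  start: (λ.0) ((λ.λ.λ.1) (λ.λ.λ.1))
  step 1: (λ.λ.λ.1) (λ.λ.λ.1)
  step 2: λ.λ.1

Answer: after 2 steps: λ.λ.1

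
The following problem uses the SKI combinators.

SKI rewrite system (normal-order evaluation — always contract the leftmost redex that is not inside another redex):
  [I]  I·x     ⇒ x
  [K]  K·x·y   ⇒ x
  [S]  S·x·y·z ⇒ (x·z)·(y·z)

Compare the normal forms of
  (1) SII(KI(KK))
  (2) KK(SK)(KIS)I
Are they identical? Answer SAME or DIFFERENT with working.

Term A:
  start: SII(KI(KK))
  [1] I(KI(KK))(I(KI(KK)))
  [2] KI(KK)(I(KI(KK)))
  [3] I(I(KI(KK)))
  [4] I(KI(KK))
  [5] KI(KK)
  [6] I

Term B:
  start: KK(SK)(KIS)I
  [1] K(KIS)I
  [2] KIS
  [3] I

Answer: SAME — A ⇓ I, B ⇓ I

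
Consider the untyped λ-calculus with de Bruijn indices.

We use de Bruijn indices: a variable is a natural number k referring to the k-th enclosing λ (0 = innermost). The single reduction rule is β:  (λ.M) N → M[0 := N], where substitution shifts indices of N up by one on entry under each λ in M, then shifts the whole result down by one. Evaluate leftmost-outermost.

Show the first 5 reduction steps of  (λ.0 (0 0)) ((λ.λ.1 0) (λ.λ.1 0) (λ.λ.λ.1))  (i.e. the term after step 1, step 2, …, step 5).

  start: (λ.0 (0 0)) ((λ.λ.1 0) (λ.λ.1 0) (λ.λ.λ.1))
  step 1: (λ.λ.1 0) (λ.λ.1 0) (λ.λ.λ.1) ((λ.λ.1 0) (λ.λ.1 0) (λ.λ.λ.1) ((λ.λ.1 0) (λ.λ.1 0) (λ.λ.λ.1)))
  step 2: (λ.(λ.λ.1 0) 0) (λ.λ.λ.1) ((λ.λ.1 0) (λ.λ.1 0) (λ.λ.λ.1) ((λ.λ.1 0) (λ.λ.1 0) (λ.λ.λ.1)))
  step 3: (λ.λ.1 0) (λ.λ.λ.1) ((λ.λ.1 0) (λ.λ.1 0) (λ.λ.λ.1) ((λ.λ.1 0) (λ.λ.1 0) (λ.λ.λ.1)))
  step 4: (λ.(λ.λ.λ.1) 0) ((λ.λ.1 0) (λ.λ.1 0) (λ.λ.λ.1) ((λ.λ.1 0) (λ.λ.1 0) (λ.λ.λ.1)))
  step 5: (λ.λ.λ.1) ((λ.λ.1 0) (λ.λ.1 0) (λ.λ.λ.1) ((λ.λ.1 0) (λ.λ.1 0) (λ.λ.λ.1)))

Answer: after 5 steps: (λ.λ.λ.1) ((λ.λ.1 0) (λ.λ.1 0) (λ.λ.λ.1) ((λ.λ.1 0) (λ.λ.1 0) (λ.λ.λ.1)))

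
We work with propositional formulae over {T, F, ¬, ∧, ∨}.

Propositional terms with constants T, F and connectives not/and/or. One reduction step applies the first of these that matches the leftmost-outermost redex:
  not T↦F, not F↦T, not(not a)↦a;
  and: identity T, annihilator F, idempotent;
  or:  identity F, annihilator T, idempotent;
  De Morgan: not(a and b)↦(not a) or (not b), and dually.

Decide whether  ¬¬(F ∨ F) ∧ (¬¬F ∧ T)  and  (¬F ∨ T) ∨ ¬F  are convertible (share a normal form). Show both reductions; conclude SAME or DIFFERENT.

Answer: DIFFERENT — A ⇓ F, B ⇓ T

Working:
Term A:
  start: ¬¬(F ∨ F) ∧ (¬¬F ∧ T)
  →1  (F ∨ F) ∧ (¬¬F ∧ T)
  →2  F ∧ (¬¬F ∧ T)
  →3  F

Term B:
  start: (¬F ∨ T) ∨ ¬F
  →1  T ∨ ¬F
  →2  T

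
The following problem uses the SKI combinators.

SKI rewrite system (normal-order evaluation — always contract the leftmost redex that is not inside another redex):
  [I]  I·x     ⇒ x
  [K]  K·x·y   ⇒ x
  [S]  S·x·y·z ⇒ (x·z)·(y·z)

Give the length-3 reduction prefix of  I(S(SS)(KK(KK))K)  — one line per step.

Answer: after 3 steps: S(KK(KK)K)(K(KK(KK)K))

Derivation:
  start: I(S(SS)(KK(KK))K)
  [1] S(SS)(KK(KK))K
  [2] SSK(KK(KK)K)
  [3] S(KK(KK)K)(K(KK(KK)K))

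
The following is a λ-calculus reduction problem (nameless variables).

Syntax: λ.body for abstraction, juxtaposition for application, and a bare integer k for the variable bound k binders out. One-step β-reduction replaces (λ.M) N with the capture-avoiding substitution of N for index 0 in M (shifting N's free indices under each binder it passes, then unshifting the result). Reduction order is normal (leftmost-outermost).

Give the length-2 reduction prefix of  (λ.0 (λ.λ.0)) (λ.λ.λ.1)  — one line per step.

  start: (λ.0 (λ.λ.0)) (λ.λ.λ.1)
  [1] (λ.λ.λ.1) (λ.λ.0)
  [2] λ.λ.1

Answer: after 2 steps: λ.λ.1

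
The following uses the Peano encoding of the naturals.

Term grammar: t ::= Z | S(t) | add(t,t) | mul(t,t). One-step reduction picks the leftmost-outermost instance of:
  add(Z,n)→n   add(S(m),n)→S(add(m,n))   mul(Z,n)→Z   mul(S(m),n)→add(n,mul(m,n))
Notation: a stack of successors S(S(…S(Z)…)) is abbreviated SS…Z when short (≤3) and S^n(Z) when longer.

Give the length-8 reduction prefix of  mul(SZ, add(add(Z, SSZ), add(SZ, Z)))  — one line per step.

  start: mul(SZ, add(add(Z, SSZ), add(SZ, Z)))
  step 1: add(add(add(Z, SSZ), add(SZ, Z)), mul(Z, add(add(Z, SSZ), add(SZ, Z))))
  step 2: add(add(SSZ, add(SZ, Z)), mul(Z, add(add(Z, SSZ), add(SZ, Z))))
  step 3: add(S(add(SZ, add(SZ, Z))), mul(Z, add(add(Z, SSZ), add(SZ, Z))))
  step 4: S(add(add(SZ, add(SZ, Z)), mul(Z, add(add(Z, SSZ), add(SZ, Z)))))
  step 5: S(add(S(add(Z, add(SZ, Z))), mul(Z, add(add(Z, SSZ), add(SZ, Z)))))
  step 6: S(S(add(add(Z, add(SZ, Z)), mul(Z, add(add(Z, SSZ), add(SZ, Z))))))
  step 7: S(S(add(add(SZ, Z), mul(Z, add(add(Z, SSZ), add(SZ, Z))))))
  step 8: S(S(add(S(add(Z, Z)), mul(Z, add(add(Z, SSZ), add(SZ, Z))))))

Answer: after 8 steps: S(S(add(S(add(Z, Z)), mul(Z, add(add(Z, SSZ), add(SZ, Z))))))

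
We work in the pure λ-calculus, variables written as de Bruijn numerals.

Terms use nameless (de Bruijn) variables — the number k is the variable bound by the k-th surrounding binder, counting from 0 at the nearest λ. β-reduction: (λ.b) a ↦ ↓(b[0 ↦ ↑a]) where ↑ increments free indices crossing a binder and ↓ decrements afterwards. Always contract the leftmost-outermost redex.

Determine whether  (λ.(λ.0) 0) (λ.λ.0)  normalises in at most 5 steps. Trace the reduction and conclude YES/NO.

  start: (λ.(λ.0) 0) (λ.λ.0)
  step 1: (λ.0) (λ.λ.0)
  step 2: λ.λ.0

Answer: YES — reaches normal form λ.λ.0 in 2 ≤ 5 steps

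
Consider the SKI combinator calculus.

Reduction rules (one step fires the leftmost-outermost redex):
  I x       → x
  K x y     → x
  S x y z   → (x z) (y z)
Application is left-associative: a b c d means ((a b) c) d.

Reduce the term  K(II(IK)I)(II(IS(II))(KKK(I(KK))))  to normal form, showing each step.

  start: K(II(IK)I)(II(IS(II))(KKK(I(KK))))
  [1] II(IK)I
  [2] I(IK)I
  [3] IKI
  [4] KI

Answer: normal form = KI  (in 4 steps)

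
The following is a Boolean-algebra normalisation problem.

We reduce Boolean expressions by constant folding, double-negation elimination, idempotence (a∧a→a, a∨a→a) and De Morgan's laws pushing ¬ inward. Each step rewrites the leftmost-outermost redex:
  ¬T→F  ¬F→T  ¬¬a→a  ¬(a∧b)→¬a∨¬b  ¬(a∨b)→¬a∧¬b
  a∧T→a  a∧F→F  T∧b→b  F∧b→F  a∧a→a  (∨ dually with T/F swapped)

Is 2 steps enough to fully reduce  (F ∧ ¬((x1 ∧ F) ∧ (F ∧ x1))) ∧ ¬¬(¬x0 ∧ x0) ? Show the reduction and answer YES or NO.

  start: (F ∧ ¬((x1 ∧ F) ∧ (F ∧ x1))) ∧ ¬¬(¬x0 ∧ x0)
  →1  F ∧ ¬¬(¬x0 ∧ x0)
  →2  F

Answer: YES — reaches normal form F in 2 ≤ 2 steps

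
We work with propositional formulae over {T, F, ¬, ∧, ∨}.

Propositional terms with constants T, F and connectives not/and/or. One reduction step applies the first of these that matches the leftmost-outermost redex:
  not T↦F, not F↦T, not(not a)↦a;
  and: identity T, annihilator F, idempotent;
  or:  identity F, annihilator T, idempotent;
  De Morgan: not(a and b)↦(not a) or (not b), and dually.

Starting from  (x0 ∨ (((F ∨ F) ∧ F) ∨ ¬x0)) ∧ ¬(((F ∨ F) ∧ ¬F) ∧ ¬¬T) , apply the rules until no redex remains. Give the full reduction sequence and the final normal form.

  start: (x0 ∨ (((F ∨ F) ∧ F) ∨ ¬x0)) ∧ ¬(((F ∨ F) ∧ ¬F) ∧ ¬¬T)
  step 1: (x0 ∨ (F ∨ ¬x0)) ∧ ¬(((F ∨ F) ∧ ¬F) ∧ ¬¬T)
  step 2: (x0 ∨ ¬x0) ∧ ¬(((F ∨ F) ∧ ¬F) ∧ ¬¬T)
  step 3: (x0 ∨ ¬x0) ∧ (¬((F ∨ F) ∧ ¬F) ∨ ¬¬¬T)
  step 4: (x0 ∨ ¬x0) ∧ ((¬(F ∨ F) ∨ ¬¬F) ∨ ¬¬¬T)
  step 5: (x0 ∨ ¬x0) ∧ (((¬F ∧ ¬F) ∨ ¬¬F) ∨ ¬¬¬T)
  step 6: (x0 ∨ ¬x0) ∧ ((¬F ∨ ¬¬F) ∨ ¬¬¬T)
  step 7: (x0 ∨ ¬x0) ∧ ((T ∨ ¬¬F) ∨ ¬¬¬T)
  step 8: (x0 ∨ ¬x0) ∧ (T ∨ ¬¬¬T)
  step 9: (x0 ∨ ¬x0) ∧ T
  step 10: x0 ∨ ¬x0

Answer: normal form = x0 ∨ ¬x0  (in 10 steps)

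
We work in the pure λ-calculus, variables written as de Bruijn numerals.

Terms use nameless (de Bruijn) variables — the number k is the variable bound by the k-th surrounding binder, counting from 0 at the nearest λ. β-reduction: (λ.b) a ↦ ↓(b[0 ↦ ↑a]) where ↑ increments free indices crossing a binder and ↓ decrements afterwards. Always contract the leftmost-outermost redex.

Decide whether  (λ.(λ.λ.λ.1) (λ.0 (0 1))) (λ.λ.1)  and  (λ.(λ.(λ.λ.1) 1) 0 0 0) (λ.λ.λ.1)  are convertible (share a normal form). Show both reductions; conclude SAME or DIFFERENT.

Answer: SAME — A ⇓ λ.λ.1, B ⇓ λ.λ.1

Reduction:
Term A:
  start: (λ.(λ.λ.λ.1) (λ.0 (0 1))) (λ.λ.1)
  step 1: (λ.λ.λ.1) (λ.0 (0 (λ.λ.1)))
  step 2: λ.λ.1

Term B:
  start: (λ.(λ.(λ.λ.1) 1) 0 0 0) (λ.λ.λ.1)
  step 1: (λ.(λ.λ.1) (λ.λ.λ.1)) (λ.λ.λ.1) (λ.λ.λ.1) (λ.λ.λ.1)
  step 2: (λ.λ.1) (λ.λ.λ.1) (λ.λ.λ.1) (λ.λ.λ.1)
  step 3: (λ.λ.λ.λ.1) (λ.λ.λ.1) (λ.λ.λ.1)
  step 4: (λ.λ.λ.1) (λ.λ.λ.1)
  step 5: λ.λ.1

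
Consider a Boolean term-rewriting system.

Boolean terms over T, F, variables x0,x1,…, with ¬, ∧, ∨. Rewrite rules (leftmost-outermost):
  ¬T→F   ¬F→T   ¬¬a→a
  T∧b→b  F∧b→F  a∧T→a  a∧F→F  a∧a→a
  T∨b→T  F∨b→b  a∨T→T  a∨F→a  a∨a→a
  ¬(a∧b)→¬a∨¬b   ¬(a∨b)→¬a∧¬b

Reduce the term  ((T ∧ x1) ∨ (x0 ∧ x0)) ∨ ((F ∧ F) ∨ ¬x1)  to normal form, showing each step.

  start: ((T ∧ x1) ∨ (x0 ∧ x0)) ∨ ((F ∧ F) ∨ ¬x1)
  [1] (x1 ∨ (x0 ∧ x0)) ∨ ((F ∧ F) ∨ ¬x1)
  [2] (x1 ∨ x0) ∨ ((F ∧ F) ∨ ¬x1)
  [3] (x1 ∨ x0) ∨ (F ∨ ¬x1)
  [4] (x1 ∨ x0) ∨ ¬x1

Answer: normal form = (x1 ∨ x0) ∨ ¬x1  (in 4 steps)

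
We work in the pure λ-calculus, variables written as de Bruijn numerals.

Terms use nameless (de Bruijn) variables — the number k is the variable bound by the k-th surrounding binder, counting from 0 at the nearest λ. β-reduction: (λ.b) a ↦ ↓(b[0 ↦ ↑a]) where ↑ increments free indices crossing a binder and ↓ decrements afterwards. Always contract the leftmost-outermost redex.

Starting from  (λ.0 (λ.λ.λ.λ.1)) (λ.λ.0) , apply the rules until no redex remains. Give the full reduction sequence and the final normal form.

Answer: normal form = λ.0  (in 2 steps)

Reduction:
  start: (λ.0 (λ.λ.λ.λ.1)) (λ.λ.0)
  →1  (λ.λ.0) (λ.λ.λ.λ.1)
  →2  λ.0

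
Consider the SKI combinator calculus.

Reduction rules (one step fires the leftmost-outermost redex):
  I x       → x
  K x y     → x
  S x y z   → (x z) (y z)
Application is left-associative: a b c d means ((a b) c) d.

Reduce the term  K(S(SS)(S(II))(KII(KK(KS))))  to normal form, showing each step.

  start: K(S(SS)(S(II))(KII(KK(KS))))
  step 1: K(SS(KII(KK(KS)))(S(II)(KII(KK(KS)))))
  step 2: K(S(S(II)(KII(KK(KS))))(KII(KK(KS))(S(II)(KII(KK(KS))))))
  step 3: K(S(SI(KII(KK(KS))))(KII(KK(KS))(S(II)(KII(KK(KS))))))
  step 4: K(S(SI(I(KK(KS))))(KII(KK(KS))(S(II)(KII(KK(KS))))))
  step 5: K(S(SI(KK(KS)))(KII(KK(KS))(S(II)(KII(KK(KS))))))
  step 6: K(S(SIK)(KII(KK(KS))(S(II)(KII(KK(KS))))))
  step 7: K(S(SIK)(I(KK(KS))(S(II)(KII(KK(KS))))))
  step 8: K(S(SIK)(KK(KS)(S(II)(KII(KK(KS))))))
  step 9: K(S(SIK)(K(S(II)(KII(KK(KS))))))
  step 10: K(S(SIK)(K(SI(KII(KK(KS))))))
  step 11: K(S(SIK)(K(SI(I(KK(KS))))))
  step 12: K(S(SIK)(K(SI(KK(KS)))))
  step 13: K(S(SIK)(K(SIK)))

Answer: normal form = K(S(SIK)(K(SIK)))  (in 13 steps)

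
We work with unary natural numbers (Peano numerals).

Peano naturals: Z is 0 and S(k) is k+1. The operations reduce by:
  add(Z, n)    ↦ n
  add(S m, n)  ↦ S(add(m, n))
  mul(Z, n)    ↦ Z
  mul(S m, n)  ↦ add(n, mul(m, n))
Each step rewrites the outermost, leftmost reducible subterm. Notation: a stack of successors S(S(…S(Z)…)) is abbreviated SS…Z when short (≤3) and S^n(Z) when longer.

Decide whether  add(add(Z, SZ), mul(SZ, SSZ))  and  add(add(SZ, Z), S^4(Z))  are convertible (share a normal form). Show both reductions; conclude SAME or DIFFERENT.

Answer: DIFFERENT — A ⇓ SSSZ, B ⇓ S^5(Z)

Derivation:
Term A:
  start: add(add(Z, SZ), mul(SZ, SSZ))
  →1  add(SZ, mul(SZ, SSZ))
  →2  S(add(Z, mul(SZ, SSZ)))
  →3  S(mul(SZ, SSZ))
  →4  S(add(SSZ, mul(Z, SSZ)))
  →5  S(S(add(SZ, mul(Z, SSZ))))
  →6  S(S(S(add(Z, mul(Z, SSZ)))))
  →7  S(S(S(mul(Z, SSZ))))
  →8  SSSZ

Term B:
  start: add(add(SZ, Z), S^4(Z))
  →1  add(S(add(Z, Z)), S^4(Z))
  →2  S(add(add(Z, Z), S^4(Z)))
  →3  S(add(Z, S^4(Z)))
  →4  S^5(Z)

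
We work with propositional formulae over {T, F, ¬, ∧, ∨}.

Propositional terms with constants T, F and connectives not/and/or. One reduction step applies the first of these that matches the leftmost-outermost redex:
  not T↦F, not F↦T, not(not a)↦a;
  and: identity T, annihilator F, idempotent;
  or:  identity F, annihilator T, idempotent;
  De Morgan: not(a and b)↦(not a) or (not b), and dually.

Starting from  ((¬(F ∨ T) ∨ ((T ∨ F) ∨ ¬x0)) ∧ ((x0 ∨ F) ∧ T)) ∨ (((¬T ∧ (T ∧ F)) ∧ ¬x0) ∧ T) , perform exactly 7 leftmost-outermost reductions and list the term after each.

Answer: after 7 steps: (T ∧ ((x0 ∨ F) ∧ T)) ∨ (((¬T ∧ (T ∧ F)) ∧ ¬x0) ∧ T)

Reduction:
  start: ((¬(F ∨ T) ∨ ((T ∨ F) ∨ ¬x0)) ∧ ((x0 ∨ F) ∧ T)) ∨ (((¬T ∧ (T ∧ F)) ∧ ¬x0) ∧ T)
  [1] (((¬F ∧ ¬T) ∨ ((T ∨ F) ∨ ¬x0)) ∧ ((x0 ∨ F) ∧ T)) ∨ (((¬T ∧ (T ∧ F)) ∧ ¬x0) ∧ T)
  [2] (((T ∧ ¬T) ∨ ((T ∨ F) ∨ ¬x0)) ∧ ((x0 ∨ F) ∧ T)) ∨ (((¬T ∧ (T ∧ F)) ∧ ¬x0) ∧ T)
  [3] ((¬T ∨ ((T ∨ F) ∨ ¬x0)) ∧ ((x0 ∨ F) ∧ T)) ∨ (((¬T ∧ (T ∧ F)) ∧ ¬x0) ∧ T)
  [4] ((F ∨ ((T ∨ F) ∨ ¬x0)) ∧ ((x0 ∨ F) ∧ T)) ∨ (((¬T ∧ (T ∧ F)) ∧ ¬x0) ∧ T)
  [5] (((T ∨ F) ∨ ¬x0) ∧ ((x0 ∨ F) ∧ T)) ∨ (((¬T ∧ (T ∧ F)) ∧ ¬x0) ∧ T)
  [6] ((T ∨ ¬x0) ∧ ((x0 ∨ F) ∧ T)) ∨ (((¬T ∧ (T ∧ F)) ∧ ¬x0) ∧ T)
  [7] (T ∧ ((x0 ∨ F) ∧ T)) ∨ (((¬T ∧ (T ∧ F)) ∧ ¬x0) ∧ T)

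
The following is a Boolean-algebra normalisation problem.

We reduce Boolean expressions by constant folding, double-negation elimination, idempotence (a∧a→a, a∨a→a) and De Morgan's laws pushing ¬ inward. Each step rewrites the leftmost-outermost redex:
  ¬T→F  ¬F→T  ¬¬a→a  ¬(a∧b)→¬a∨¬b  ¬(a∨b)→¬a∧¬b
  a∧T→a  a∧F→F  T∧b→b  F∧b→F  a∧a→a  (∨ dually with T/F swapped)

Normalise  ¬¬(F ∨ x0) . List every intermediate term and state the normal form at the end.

  start: ¬¬(F ∨ x0)
  →1  F ∨ x0
  →2  x0

Answer: normal form = x0  (in 2 steps)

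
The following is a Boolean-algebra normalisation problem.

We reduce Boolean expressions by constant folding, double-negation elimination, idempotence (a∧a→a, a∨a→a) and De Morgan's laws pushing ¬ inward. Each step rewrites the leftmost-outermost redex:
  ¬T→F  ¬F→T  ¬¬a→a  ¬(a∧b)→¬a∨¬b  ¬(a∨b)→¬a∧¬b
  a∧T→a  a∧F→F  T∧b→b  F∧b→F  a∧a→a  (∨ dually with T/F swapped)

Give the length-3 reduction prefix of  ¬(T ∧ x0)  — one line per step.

  start: ¬(T ∧ x0)
  [1] ¬T ∨ ¬x0
  [2] F ∨ ¬x0
  [3] ¬x0

Answer: after 3 steps: ¬x0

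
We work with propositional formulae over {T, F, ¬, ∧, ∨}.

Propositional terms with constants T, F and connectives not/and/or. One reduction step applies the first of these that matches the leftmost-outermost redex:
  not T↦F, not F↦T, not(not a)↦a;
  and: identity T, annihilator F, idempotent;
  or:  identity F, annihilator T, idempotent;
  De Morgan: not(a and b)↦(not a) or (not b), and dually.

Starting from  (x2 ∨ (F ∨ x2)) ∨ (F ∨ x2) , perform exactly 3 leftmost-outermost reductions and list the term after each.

  start: (x2 ∨ (F ∨ x2)) ∨ (F ∨ x2)
  →1  (x2 ∨ x2) ∨ (F ∨ x2)
  →2  x2 ∨ (F ∨ x2)
  →3  x2 ∨ x2

Answer: after 3 steps: x2 ∨ x2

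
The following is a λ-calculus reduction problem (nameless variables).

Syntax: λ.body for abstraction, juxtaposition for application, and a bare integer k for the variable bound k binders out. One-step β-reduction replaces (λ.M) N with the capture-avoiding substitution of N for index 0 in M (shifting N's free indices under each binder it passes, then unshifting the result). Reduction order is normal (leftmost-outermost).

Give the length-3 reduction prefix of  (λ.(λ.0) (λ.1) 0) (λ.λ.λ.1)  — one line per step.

Answer: after 3 steps: λ.λ.λ.1

Working:
  start: (λ.(λ.0) (λ.1) 0) (λ.λ.λ.1)
  step 1: (λ.0) (λ.λ.λ.λ.1) (λ.λ.λ.1)
  step 2: (λ.λ.λ.λ.1) (λ.λ.λ.1)
  step 3: λ.λ.λ.1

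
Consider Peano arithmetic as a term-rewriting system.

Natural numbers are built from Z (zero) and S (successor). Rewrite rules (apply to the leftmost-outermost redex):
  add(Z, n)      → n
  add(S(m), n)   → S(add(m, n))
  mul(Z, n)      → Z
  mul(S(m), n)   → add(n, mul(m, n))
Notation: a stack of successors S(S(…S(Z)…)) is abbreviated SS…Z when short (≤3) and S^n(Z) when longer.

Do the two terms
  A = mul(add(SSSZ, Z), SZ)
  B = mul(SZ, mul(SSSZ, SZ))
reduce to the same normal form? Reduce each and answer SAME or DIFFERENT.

Term A:
  start: mul(add(SSSZ, Z), SZ)
  [1] mul(S(add(SSZ, Z)), SZ)
  [2] add(SZ, mul(add(SSZ, Z), SZ))
  [3] S(add(Z, mul(add(SSZ, Z), SZ)))
  [4] S(mul(add(SSZ, Z), SZ))
  [5] S(mul(S(add(SZ, Z)), SZ))
  [6] S(add(SZ, mul(add(SZ, Z), SZ)))
  [7] S(S(add(Z, mul(add(SZ, Z), SZ))))
  [8] S(S(mul(add(SZ, Z), SZ)))
  [9] S(S(mul(S(add(Z, Z)), SZ)))
  [10] S(S(add(SZ, mul(add(Z, Z), SZ))))
  [11] S(S(S(add(Z, mul(add(Z, Z), SZ)))))
  [12] S(S(S(mul(add(Z, Z), SZ))))
  [13] S(S(S(mul(Z, SZ))))
  [14] SSSZ

Term B:
  start: mul(SZ, mul(SSSZ, SZ))
  [1] add(mul(SSSZ, SZ), mul(Z, mul(SSSZ, SZ)))
  [2] add(add(SZ, mul(SSZ, SZ)), mul(Z, mul(SSSZ, SZ)))
  [3] add(S(add(Z, mul(SSZ, SZ))), mul(Z, mul(SSSZ, SZ)))
  [4] S(add(add(Z, mul(SSZ, SZ)), mul(Z, mul(SSSZ, SZ))))
  [5] S(add(mul(SSZ, SZ), mul(Z, mul(SSSZ, SZ))))
  [6] S(add(add(SZ, mul(SZ, SZ)), mul(Z, mul(SSSZ, SZ))))
  [7] S(add(S(add(Z, mul(SZ, SZ))), mul(Z, mul(SSSZ, SZ))))
  [8] S(S(add(add(Z, mul(SZ, SZ)), mul(Z, mul(SSSZ, SZ)))))
  [9] S(S(add(mul(SZ, SZ), mul(Z, mul(SSSZ, SZ)))))
  [10] S(S(add(add(SZ, mul(Z, SZ)), mul(Z, mul(SSSZ, SZ)))))
  [11] S(S(add(S(add(Z, mul(Z, SZ))), mul(Z, mul(SSSZ, SZ)))))
  [12] S(S(S(add(add(Z, mul(Z, SZ)), mul(Z, mul(SSSZ, SZ))))))
  [13] S(S(S(add(mul(Z, SZ), mul(Z, mul(SSSZ, SZ))))))
  [14] S(S(S(add(Z, mul(Z, mul(SSSZ, SZ))))))
  [15] S(S(S(mul(Z, mul(SSSZ, SZ)))))
  [16] SSSZ

Answer: SAME — A ⇓ SSSZ, B ⇓ SSSZ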